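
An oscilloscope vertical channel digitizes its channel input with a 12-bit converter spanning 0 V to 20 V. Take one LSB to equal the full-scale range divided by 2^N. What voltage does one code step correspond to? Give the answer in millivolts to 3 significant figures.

4.88 mV

Range is 20 V.
Number of codes = 2^12 = 4096.
LSB = 20 V / 2^12 = 4.88 mV.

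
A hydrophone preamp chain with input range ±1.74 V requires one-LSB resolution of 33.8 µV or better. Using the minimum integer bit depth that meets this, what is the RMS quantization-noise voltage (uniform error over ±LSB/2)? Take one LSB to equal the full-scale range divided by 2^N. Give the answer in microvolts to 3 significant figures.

Full-scale range = 1.74 V − (-1.74 V) = 3.48 V.
3.48 V / 33.8 µV = 103000. Since 2^16 = 65536 and 2^17 = 131072, N = 17.
Step size = 3.48/131072 V = 26.550 µV.
RMS noise = LSB/√12 = 7.66 µV.

7.66 µV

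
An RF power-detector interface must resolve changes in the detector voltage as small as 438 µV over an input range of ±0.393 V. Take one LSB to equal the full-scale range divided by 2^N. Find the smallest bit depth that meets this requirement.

Full-scale range = 0.393 V − (-0.393 V) = 0.786 V.
Need 2^N ≥ 0.786 V / 438 µV = 1795 → N_min = 11.

11 bits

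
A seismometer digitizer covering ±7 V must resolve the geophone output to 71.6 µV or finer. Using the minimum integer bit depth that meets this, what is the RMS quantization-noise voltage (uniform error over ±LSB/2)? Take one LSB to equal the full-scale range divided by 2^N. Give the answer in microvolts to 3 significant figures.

Full-scale range = 7 V − (-7 V) = 14 V.
Required number of levels: 14/71.6 µV = 195530; smallest N with 2^N ≥ that is 18.
One LSB is 14 V / 262144 = 53.406 µV.
V_rms = LSB/√12 = 15.4 µV.

15.4 µV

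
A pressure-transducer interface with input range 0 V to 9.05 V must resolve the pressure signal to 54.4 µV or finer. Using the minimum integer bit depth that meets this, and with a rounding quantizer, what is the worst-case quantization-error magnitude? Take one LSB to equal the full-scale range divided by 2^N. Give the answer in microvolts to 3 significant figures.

17.3 µV

Range is 9.05 V.
Need 2^N ≥ 9.05 V / 54.4 µV = 166400 → N_min = 18.
LSB = 9.05 V / 2^18 = 34.523 µV.
Half an LSB is 17.3 µV.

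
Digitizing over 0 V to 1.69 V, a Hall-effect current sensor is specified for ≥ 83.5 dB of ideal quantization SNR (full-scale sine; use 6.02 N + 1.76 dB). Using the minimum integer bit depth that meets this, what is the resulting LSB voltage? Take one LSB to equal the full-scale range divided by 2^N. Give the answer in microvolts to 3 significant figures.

103 µV

V_FS = 1.69 V.
Required N = ⌈(83.5 − 1.76)/6.02⌉ = ⌈13.578⌉ = 14.
LSB = 1.69 V ÷ 2^14 = 1.69/16384 V = 103 µV.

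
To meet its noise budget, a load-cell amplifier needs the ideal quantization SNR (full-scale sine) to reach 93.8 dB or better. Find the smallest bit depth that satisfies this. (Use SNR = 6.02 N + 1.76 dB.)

Solving 6.02 N ≥ 93.8 − 1.76: N ≥ 15.289. Round up → N = 16.

16 bits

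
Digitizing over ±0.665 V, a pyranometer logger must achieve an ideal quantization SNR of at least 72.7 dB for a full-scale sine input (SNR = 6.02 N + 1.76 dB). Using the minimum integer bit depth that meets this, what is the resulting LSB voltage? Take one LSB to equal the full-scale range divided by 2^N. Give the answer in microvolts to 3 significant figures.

325 µV

Range = 0.665 − (-0.665) = 1.33 V.
Solving 6.02 N ≥ 72.7 − 1.76: N ≥ 11.784. Round up → N = 12.
LSB = 1.33 V ÷ 2^12 = 1.33/4096 V = 325 µV.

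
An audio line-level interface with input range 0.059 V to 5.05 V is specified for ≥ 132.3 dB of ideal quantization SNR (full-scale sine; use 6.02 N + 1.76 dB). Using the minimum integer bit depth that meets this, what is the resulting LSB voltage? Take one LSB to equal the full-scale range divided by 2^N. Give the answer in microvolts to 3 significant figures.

Span: 5.05 V − (0.059 V) = 4.991 V.
Required N = ⌈(132.3 − 1.76)/6.02⌉ = ⌈21.684⌉ = 22.
LSB = 4.991 V ÷ 2^22 = 4.991/4194304 V = 1.19 µV.

1.19 µV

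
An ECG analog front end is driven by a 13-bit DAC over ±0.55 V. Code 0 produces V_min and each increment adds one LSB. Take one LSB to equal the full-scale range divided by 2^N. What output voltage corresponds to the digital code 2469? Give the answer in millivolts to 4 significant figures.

-218.5 mV

Span: 0.55 V − (-0.55 V) = 1.1 V. LSB = 1.1 V / 2^13.
Output = V_min + (2469/8192) × range = -0.55 + 0.301392 × 1.1 V
      = -0.55 V + 0.331531 V = -0.218469 V.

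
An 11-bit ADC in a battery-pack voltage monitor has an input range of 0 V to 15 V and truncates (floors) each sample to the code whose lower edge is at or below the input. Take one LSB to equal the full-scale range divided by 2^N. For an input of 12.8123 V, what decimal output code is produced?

1749

Span = 15 V. LSB = 15 V / 2^11 ≈ 7.324 mV.
(V_in − V_min) × 2^11/range = (12.8123 − (0)) × 2048/15 = 1749.306.
Floor → code = 1749.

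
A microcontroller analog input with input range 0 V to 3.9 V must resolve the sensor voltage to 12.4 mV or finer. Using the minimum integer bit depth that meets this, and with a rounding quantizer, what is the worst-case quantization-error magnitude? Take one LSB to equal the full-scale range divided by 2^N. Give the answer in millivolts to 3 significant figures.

Full-scale range = 3.9 V.
3.9 V / 12.4 mV = 314.5. Since 2^8 = 256 and 2^9 = 512, N = 9.
Step size = 3.9/512 V = 7.6172 mV.
Half an LSB is 3.81 mV.

3.81 mV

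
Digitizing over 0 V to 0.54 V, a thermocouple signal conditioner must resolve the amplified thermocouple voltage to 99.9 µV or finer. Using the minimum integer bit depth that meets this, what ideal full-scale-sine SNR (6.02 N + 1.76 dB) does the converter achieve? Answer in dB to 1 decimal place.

80.0 dB

Range is 0.54 V.
Levels needed ≥ 0.54/99.9 µV = 5405. 2^13 = 8192 suffices, so N_min = 13.
6.02(13) + 1.76 = 80.02 dB.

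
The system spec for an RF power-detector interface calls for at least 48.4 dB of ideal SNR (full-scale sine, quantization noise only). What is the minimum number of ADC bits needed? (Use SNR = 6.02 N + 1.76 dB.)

Required N = ⌈(48.4 − 1.76)/6.02⌉ = ⌈7.748⌉ = 8.

8 bits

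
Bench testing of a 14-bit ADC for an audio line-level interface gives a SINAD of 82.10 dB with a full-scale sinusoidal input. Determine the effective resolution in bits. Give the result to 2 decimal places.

Inverting SNR = 6.02 N + 1.76: N_eff = (82.10 − 1.76)/6.02 = 13.3455.

13.35 bits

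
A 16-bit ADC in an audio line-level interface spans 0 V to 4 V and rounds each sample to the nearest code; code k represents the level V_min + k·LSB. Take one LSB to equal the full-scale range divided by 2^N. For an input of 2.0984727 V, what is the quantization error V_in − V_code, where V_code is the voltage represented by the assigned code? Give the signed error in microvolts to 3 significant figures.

+23.0 µV

Range is 4 V. LSB = 4 V / 2^16 ≈ 61.04 µV.
Position in LSBs: (2.0984727 − (0)) × 65536/4 = 34381.3767; rounding gives k = 34381.
V_code = V_min + k × range/2^16 = 0 + 34381 × 4/65536 = 2.0984497070 V.
Error = V_in − V_code = 2.0984727 − (2.0984497070) = +23.0 µV.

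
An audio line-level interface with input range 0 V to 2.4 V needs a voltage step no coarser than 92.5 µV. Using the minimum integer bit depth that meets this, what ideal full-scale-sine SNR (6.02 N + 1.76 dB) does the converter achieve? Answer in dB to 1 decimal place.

92.1 dB

V_FS = 2.4 V.
2.4 V / 92.5 µV = 25950. Since 2^14 = 16384 and 2^15 = 32768, N = 15.
SNR = 6.02 × 15 + 1.76 = 92.06 dB.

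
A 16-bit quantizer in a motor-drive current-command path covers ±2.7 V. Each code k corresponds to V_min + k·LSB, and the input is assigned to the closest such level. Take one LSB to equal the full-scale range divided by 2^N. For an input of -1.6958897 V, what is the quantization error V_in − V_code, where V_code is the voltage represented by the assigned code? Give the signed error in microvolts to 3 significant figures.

+14.8 µV

Span: 2.7 V − (-2.7 V) = 5.4 V. LSB = 5.4 V / 2^16 ≈ 82.40 µV.
(V_in − V_min)/LSB = (-1.6958897 − (-2.7)) × 65536/5.4 = 12186.1801 → nearest code k = 12186.
V_code = -2.7 + (12186/65536) × 5.4 = -1.6959045410 V.
Error = V_in − V_code = -1.6958897 − (-1.6959045410) = +14.8 µV.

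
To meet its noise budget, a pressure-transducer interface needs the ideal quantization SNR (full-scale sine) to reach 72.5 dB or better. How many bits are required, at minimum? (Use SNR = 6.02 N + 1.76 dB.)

12 bits

N ≥ (72.5 − 1.76)/6.02 = 11.751 → N_min = 12.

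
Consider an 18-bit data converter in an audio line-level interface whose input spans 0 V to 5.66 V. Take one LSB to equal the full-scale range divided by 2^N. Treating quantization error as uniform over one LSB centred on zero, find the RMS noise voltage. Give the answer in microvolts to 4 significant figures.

V_FS = 5.66 V.
LSB = 5.66 V ÷ 2^18 = 5.66/262144 V = 21.5912 µV.
V_rms = LSB/√12 = 21.5912 µV / √12 = 6.233 µV.

6.233 µV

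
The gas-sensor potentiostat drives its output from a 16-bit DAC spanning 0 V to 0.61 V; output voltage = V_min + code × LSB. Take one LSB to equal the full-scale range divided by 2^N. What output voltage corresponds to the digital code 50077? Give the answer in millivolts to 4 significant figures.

Span = 0.61 V. LSB = 0.61 V / 2^16.
V_out = 0 + 50077 × (0.61/65536) V
      = 0 V + 0.466110 V = 0.466110 V.

466.1 mV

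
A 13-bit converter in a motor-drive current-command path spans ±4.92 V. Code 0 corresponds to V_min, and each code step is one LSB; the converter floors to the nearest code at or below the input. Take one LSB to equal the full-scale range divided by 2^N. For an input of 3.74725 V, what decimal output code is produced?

Full-scale range = 4.92 V − (-4.92 V) = 9.84 V. LSB = 9.84 V / 2^13 ≈ 1.201 mV.
V_in − V_min = 3.74725 − (-4.92) = 8.66725 V.
Divide by LSB: 8.66725 × 8192/9.84 = 7215.6618.
Truncating gives code 7215.

7215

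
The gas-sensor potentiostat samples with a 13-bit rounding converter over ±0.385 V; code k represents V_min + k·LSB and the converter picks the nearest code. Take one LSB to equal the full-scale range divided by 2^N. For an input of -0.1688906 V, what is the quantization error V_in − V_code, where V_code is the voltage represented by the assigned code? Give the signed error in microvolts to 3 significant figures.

+16.9 µV

Full-scale range = 0.385 V − (-0.385 V) = 0.77 V. LSB = 0.77 V / 2^13 ≈ 93.99 µV.
(-0.1688906 − (-0.385)) / LSB = 0.2161094 × 8192/0.77 = 2299.1795. Nearest integer: k = 2299.
V_code = V_min + k × range/2^13 = -0.385 + 2299 × 0.77/8192 = -0.1689074707 V.
V_in − V_code = -0.1688906 − (-0.1689074707) = +16.9 µV.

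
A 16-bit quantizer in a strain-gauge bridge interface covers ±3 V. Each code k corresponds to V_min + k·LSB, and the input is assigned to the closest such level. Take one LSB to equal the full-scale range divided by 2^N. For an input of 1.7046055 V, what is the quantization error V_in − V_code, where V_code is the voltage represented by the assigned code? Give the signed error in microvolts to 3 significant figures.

Full-scale range = 3 V − (-3 V) = 6 V. LSB = 6 V / 2^16 ≈ 91.55 µV.
(V_in − V_min)/LSB = (1.7046055 − (-3)) × 65536/6 = 51386.8377 → nearest code k = 51387.
V_code = V_min + k × range/2^16 = -3 + 51387 × 6/65536 = 1.7046203613 V.
V_in − V_code = 1.7046055 − (1.7046203613) = −14.9 µV.

−14.9 µV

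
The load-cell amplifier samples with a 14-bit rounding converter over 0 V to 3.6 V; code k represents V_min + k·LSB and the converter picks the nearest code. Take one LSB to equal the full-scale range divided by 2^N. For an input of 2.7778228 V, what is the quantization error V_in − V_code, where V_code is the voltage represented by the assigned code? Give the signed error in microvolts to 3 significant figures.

V_FS = 3.6 V. LSB = 3.6 V / 2^14 ≈ 219.7 µV.
(V_in − V_min)/LSB = (2.7778228 − (0)) × 16384/3.6 = 12642.1802 → nearest code k = 12642.
V_code = 0 + (12642/16384) × 3.6 = 2.7777832031 V.
V_in − V_code = 2.7778228 − (2.7777832031) = +39.6 µV.

+39.6 µV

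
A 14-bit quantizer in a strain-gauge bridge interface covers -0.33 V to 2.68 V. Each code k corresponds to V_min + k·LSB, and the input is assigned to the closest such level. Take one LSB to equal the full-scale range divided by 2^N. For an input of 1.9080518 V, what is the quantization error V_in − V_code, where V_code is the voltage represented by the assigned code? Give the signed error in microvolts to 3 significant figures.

+25.7 µV

Full-scale range = 2.68 V − (-0.33 V) = 3.01 V. LSB = 3.01 V / 2^14 ≈ 183.7 µV.
(1.9080518 − (-0.33)) / LSB = 2.2380518 × 16384/3.01 = 12182.1398. Nearest integer: k = 12182.
Reconstructed level: -0.33 + 12182 × 3.01/16384 V = 1.9080261230 V.
V_in − V_code = 1.9080518 − (1.9080261230) = +25.7 µV.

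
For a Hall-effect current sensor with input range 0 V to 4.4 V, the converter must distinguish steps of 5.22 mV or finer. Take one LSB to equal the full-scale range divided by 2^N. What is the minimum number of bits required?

Span = 4.4 V.
Required number of levels: 4.4/5.22 mV = 842.91; smallest N with 2^N ≥ that is 10.

10 bits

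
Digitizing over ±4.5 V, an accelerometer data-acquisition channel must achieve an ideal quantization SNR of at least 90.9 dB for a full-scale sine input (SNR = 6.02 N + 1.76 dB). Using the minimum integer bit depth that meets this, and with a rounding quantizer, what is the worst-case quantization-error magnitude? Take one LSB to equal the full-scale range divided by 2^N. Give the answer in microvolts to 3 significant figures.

137 µV

Span: 4.5 V − (-4.5 V) = 9 V.
Solving 6.02 N ≥ 90.9 − 1.76: N ≥ 14.807. Round up → N = 15.
LSB = 9 V / 2^15 = 274.66 µV.
|e|_max = LSB/2 = 137 µV.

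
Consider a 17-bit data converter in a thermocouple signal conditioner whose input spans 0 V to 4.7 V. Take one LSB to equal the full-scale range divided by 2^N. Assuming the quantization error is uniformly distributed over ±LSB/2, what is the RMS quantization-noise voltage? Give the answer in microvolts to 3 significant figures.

10.4 µV

Full-scale range = 4.7 V.
One LSB is 4.7 V / 131072 = 35.858 µV.
V_rms = LSB/√12 = 35.858 µV / √12 = 10.4 µV.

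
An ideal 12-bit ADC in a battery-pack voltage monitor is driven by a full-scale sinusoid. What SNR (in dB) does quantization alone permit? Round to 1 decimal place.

6.02(12) + 1.76 = 72.24 + 1.76 = 74.00 dB.

74.0 dB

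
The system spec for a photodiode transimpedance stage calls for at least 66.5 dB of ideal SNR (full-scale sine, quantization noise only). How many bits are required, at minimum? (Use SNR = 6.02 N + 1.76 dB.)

N ≥ (66.5 − 1.76)/6.02 = 10.754 → N_min = 11.

11 bits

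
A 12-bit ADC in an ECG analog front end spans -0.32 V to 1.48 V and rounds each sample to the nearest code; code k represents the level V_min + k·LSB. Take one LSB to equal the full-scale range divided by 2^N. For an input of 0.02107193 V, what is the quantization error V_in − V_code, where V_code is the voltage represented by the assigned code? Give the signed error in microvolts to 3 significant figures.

+56.3 µV

Span: 1.48 V − (-0.32 V) = 1.8 V. LSB = 1.8 V / 2^12 ≈ 439.5 µV.
(0.02107193 − (-0.32)) / LSB = 0.34107193 × 4096/1.8 = 776.1281. Nearest integer: k = 776.
V_code = -0.32 + (776/4096) × 1.8 = 0.02101562500 V.
Error = V_in − V_code = 0.02107193 − (0.02101562500) = +56.3 µV.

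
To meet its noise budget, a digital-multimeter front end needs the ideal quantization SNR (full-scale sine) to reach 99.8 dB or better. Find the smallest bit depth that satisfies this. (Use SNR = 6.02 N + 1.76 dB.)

17 bits

Required N = ⌈(99.8 − 1.76)/6.02⌉ = ⌈16.286⌉ = 17.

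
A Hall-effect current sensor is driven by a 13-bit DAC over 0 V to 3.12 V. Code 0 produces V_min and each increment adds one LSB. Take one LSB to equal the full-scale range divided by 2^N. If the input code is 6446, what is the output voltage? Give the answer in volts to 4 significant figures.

2.455 V

Range is 3.12 V. LSB = 3.12 V / 2^13.
Output = V_min + (6446/8192) × range = 0 + 0.786865 × 3.12 V
      = 0 V + 2.45502 V = 2.45502 V.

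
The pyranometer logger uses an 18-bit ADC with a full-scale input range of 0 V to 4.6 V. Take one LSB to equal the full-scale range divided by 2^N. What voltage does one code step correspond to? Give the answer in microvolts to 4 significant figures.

17.55 µV

V_FS = 4.6 V.
There are 2^18 = 262144 steps.
One LSB is 4.6 V / 262144 = 17.55 µV.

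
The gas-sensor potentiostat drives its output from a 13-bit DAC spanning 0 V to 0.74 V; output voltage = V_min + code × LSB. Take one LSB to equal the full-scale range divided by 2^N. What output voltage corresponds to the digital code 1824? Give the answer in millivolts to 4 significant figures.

Full-scale range = 0.74 V. LSB = 0.74 V / 2^13.
V_out = 0 + 1824 × (0.74/8192) V
      = 0 V + 0.164766 V = 0.164766 V.

164.8 mV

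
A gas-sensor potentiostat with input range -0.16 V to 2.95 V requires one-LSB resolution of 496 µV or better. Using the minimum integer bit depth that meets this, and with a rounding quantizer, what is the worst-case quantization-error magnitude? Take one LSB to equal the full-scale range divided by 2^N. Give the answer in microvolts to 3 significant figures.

Span: 2.95 V − (-0.16 V) = 3.11 V.
Levels needed ≥ 3.11/496 µV = 6270. 2^13 = 8192 suffices, so N_min = 13.
One LSB is 3.11 V / 8192 = 379.64 µV.
Max error for round-to-nearest is LSB/2 = 190 µV.

190 µV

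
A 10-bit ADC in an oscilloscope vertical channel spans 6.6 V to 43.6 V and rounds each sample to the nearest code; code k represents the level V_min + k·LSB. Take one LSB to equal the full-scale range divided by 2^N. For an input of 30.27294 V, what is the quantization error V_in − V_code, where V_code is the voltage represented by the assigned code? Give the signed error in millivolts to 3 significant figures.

+5.95 mV

Span: 43.6 V − (6.6 V) = 37 V. LSB = 37 V / 2^10 ≈ 36.13 mV.
Position in LSBs: (30.27294 − (6.6)) × 1024/37 = 655.1646; rounding gives k = 655.
V_code = V_min + k × range/2^10 = 6.6 + 655 × 37/1024 = 30.26699219 V.
V_in − V_code = 30.27294 − (30.26699219) = +5.95 mV.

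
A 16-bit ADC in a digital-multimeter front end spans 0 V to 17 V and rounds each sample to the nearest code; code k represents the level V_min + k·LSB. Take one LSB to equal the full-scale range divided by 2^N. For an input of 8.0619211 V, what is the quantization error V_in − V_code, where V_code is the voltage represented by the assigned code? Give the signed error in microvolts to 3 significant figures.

V_FS = 17 V. LSB = 17 V / 2^16 ≈ 259.4 µV.
Position in LSBs: (8.0619211 − (0)) × 65536/17 = 31079.1801; rounding gives k = 31079.
V_code = 0 + (31079/65536) × 17 = 8.0618743896 V.
e = 8.0619211 − (8.0618743896) = +46.7 µV.

+46.7 µV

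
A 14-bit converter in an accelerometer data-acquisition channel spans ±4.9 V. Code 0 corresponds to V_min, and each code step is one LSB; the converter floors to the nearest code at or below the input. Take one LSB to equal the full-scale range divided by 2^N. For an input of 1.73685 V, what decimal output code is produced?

11095

The full-scale span is 4.9 − (-4.9) = 9.8 V. LSB = 9.8 V / 2^14 ≈ 0.5981 mV.
(V_in − V_min) × 2^14/range = (1.73685 − (-4.9)) × 16384/9.8 = 11095.730.
Floor → code = 11095.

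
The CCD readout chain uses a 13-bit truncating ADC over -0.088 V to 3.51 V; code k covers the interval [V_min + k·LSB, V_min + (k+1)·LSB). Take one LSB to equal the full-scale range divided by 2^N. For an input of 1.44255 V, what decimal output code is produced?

Range = 3.51 − (-0.088) = 3.598 V. LSB = 3.598 V / 2^13 ≈ 439.2 µV.
code = ⌊(V_in − V_min)/LSB⌋ = ⌊(V_in − V_min) × 2^13 / range⌋
     = ⌊(1.44255 − (-0.088)) × 8192 / 3.598⌋ = ⌊1.53055 × 8192/3.598⌋
     = ⌊3484.788⌋ = 3484.

3484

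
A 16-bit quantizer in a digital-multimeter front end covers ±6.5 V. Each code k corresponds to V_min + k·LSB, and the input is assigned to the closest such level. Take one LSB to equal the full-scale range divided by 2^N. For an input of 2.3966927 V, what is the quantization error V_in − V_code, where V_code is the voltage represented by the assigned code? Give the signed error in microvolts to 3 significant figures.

+55.7 µV

Full-scale range = 6.5 V − (-6.5 V) = 13 V. LSB = 13 V / 2^16 ≈ 198.4 µV.
Position in LSBs: (2.3966927 − (-6.5)) × 65536/13 = 44850.2810; rounding gives k = 44850.
V_code = -6.5 + (44850/65536) × 13 = 2.3966369629 V.
Error = V_in − V_code = 2.3966927 − (2.3966369629) = +55.7 µV.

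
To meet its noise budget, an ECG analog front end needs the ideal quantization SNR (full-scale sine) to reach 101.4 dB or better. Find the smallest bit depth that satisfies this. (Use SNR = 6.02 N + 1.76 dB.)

Required N = ⌈(101.4 − 1.76)/6.02⌉ = ⌈16.551⌉ = 17.

17 bits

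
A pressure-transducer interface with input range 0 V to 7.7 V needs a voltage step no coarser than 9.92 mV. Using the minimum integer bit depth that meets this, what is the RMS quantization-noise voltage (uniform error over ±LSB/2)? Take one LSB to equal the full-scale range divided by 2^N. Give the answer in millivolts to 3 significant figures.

2.17 mV

Full-scale range = 7.7 V.
Levels needed ≥ 7.7/9.92 mV = 776.2. 2^10 = 1024 suffices, so N_min = 10.
LSB = 7.7 V ÷ 2^10 = 7.7/1024 V = 7.5195 mV.
RMS noise = LSB/√12 = 2.17 mV.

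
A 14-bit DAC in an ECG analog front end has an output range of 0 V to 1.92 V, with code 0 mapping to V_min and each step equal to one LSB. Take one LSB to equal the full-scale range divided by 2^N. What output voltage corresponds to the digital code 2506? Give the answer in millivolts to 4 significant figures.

Span = 1.92 V. LSB = 1.92 V / 2^14.
V_out = V_min + code × LSB = 0 V + 2506 × 1.92 V / 16384
      = 0 V + 0.293672 V = 0.293672 V.

293.7 mV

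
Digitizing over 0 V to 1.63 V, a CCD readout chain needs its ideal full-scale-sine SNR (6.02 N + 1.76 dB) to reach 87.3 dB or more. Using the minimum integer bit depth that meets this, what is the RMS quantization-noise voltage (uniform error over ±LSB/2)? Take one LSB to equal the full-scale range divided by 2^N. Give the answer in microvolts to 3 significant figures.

14.4 µV

Full-scale range = 1.63 V.
N ≥ (87.3 − 1.76)/6.02 = 14.209 → N_min = 15.
Step size = 1.63/32768 V = 49.744 µV.
RMS noise = LSB/√12 = 14.4 µV.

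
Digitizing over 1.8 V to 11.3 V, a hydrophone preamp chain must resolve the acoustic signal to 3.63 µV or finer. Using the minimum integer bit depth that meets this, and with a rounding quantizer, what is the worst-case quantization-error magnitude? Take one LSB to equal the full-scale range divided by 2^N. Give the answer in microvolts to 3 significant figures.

Full-scale range = 11.3 V − (1.8 V) = 9.5 V.
Levels needed ≥ 9.5/3.63 µV = 2.617e6. 2^22 = 4194304 suffices, so N_min = 22.
LSB = 9.5 V ÷ 2^22 = 9.5/4194304 V = 2.2650 µV.
Half an LSB is 1.13 µV.

1.13 µV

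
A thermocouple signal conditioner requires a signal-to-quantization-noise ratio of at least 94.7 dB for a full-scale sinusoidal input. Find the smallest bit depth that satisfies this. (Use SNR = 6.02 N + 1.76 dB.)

N ≥ (94.7 − 1.76)/6.02 = 15.439 → N_min = 16.

16 bits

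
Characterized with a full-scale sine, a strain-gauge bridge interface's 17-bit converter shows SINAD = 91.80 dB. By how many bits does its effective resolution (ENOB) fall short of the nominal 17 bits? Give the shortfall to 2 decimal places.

2.04 bits

Effective bits = (91.80 − 1.76)/6.02 = 14.9568.
17 − 14.9568 = 2.04 bits below nominal.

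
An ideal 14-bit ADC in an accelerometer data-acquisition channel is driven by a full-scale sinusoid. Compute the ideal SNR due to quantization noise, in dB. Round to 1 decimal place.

86.0 dB

SNR = 6.02·14 + 1.76 = 86.04 dB.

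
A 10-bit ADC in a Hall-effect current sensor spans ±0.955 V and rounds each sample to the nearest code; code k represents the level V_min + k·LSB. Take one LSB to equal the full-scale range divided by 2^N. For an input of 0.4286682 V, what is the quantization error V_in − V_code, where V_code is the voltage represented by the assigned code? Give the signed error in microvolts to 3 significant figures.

−336 µV

Span: 0.955 V − (-0.955 V) = 1.91 V. LSB = 1.91 V / 2^10 ≈ 1.865 mV.
Position in LSBs: (0.4286682 − (-0.955)) × 1024/1.91 = 741.8200; rounding gives k = 742.
V_code = -0.955 + (742/1024) × 1.91 = 0.4290039063 V.
Error = V_in − V_code = 0.4286682 − (0.4290039063) = −336 µV.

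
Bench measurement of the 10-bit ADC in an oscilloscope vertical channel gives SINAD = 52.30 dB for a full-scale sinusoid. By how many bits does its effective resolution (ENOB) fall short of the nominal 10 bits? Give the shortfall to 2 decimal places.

ENOB = (SINAD − 1.76)/6.02 = (52.30 − 1.76)/6.02 = 8.3953 bits.
Lost resolution: 10 − 8.3953 = 1.6047 bits.

1.60 bits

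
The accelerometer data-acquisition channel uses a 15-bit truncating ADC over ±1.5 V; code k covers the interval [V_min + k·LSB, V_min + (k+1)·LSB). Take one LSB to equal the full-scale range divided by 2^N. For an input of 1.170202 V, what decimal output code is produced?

Range = 1.5 − (-1.5) = 3 V. LSB = 3 V / 2^15 ≈ 91.55 µV.
V_in − V_min = 1.170202 − (-1.5) = 2.670202 V.
Divide by LSB: 2.670202 × 32768/3 = 29165.7264.
Truncating gives code 29165.

29165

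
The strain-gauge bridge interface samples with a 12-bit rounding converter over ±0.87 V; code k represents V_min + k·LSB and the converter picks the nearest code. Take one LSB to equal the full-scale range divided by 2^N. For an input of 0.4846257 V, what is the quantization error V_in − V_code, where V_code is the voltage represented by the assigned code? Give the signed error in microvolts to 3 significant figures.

Span: 0.87 V − (-0.87 V) = 1.74 V. LSB = 1.74 V / 2^12 ≈ 424.8 µV.
(0.4846257 − (-0.87)) / LSB = 1.3546257 × 4096/1.74 = 3188.8200. Nearest integer: k = 3189.
V_code = -0.87 + (3189/4096) × 1.74 = 0.4847021484 V.
Error = V_in − V_code = 0.4846257 − (0.4847021484) = −76.4 µV.

−76.4 µV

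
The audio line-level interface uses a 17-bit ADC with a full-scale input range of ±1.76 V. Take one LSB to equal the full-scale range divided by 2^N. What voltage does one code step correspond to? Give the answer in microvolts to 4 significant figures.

26.86 µV

Range = 1.76 − (-1.76) = 3.52 V.
Number of codes = 2^17 = 131072.
LSB = 3.52 V ÷ 2^17 = 3.52/131072 V = 26.86 µV.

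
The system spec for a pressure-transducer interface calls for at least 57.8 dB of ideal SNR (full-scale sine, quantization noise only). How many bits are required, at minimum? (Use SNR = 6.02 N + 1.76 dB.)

10 bits

6.02 N + 1.76 ≥ 57.8 gives N ≥ 9.309, so the minimum integer is 10.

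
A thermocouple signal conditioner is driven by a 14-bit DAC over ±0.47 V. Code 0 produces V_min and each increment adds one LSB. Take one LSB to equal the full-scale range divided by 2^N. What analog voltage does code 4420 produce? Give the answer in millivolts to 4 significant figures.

-216.4 mV

The full-scale span is 0.47 − (-0.47) = 0.94 V. LSB = 0.94 V / 2^14.
V_out = V_min + code × LSB = -0.47 V + 4420 × 0.94 V / 16384
      = -0.47 + 0.253589 = -0.216411 V.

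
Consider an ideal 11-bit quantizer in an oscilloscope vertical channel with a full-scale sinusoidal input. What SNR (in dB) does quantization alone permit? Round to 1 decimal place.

68.0 dB

6.02(11) + 1.76 = 66.22 + 1.76 = 67.98 dB.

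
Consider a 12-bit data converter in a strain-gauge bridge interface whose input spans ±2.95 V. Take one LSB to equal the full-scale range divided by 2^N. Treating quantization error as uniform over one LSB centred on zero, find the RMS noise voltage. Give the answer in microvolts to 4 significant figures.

Span: 2.95 V − (-2.95 V) = 5.9 V.
LSB = 5.9 V ÷ 2^12 = 5.9/4096 V = 1.44043 mV.
RMS of a uniform error over width LSB is LSB/√12 = 415.8 µV.

415.8 µV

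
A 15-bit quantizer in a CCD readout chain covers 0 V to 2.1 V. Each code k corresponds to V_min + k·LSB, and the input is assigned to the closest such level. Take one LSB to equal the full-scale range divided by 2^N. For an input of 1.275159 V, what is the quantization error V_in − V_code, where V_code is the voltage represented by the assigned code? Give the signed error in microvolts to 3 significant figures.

Full-scale range = 2.1 V. LSB = 2.1 V / 2^15 ≈ 64.09 µV.
(1.275159 − (0)) / LSB = 1.275159 × 32768/2.1 = 19897.3381. Nearest integer: k = 19897.
V_code = 0 + (19897/32768) × 2.1 = 1.2751373291 V.
Error = V_in − V_code = 1.275159 − (1.2751373291) = +21.7 µV.

+21.7 µV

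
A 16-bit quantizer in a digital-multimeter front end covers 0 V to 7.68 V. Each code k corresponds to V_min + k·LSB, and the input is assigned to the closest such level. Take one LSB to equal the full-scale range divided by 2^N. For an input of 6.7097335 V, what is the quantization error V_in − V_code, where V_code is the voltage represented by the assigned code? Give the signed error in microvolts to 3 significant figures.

+46.0 µV

Span = 7.68 V. LSB = 7.68 V / 2^16 ≈ 117.2 µV.
(6.7097335 − (0)) / LSB = 6.7097335 × 65536/7.68 = 57256.3925. Nearest integer: k = 57256.
Reconstructed level: 0 + 57256 × 7.68/65536 V = 6.7096875000 V.
V_in − V_code = 6.7097335 − (6.7096875000) = +46.0 µV.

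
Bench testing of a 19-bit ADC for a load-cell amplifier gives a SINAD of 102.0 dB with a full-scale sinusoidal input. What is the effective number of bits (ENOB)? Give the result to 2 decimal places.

Inverting SNR = 6.02 N + 1.76: N_eff = (102.0 − 1.76)/6.02 = 16.6512.

16.65 bits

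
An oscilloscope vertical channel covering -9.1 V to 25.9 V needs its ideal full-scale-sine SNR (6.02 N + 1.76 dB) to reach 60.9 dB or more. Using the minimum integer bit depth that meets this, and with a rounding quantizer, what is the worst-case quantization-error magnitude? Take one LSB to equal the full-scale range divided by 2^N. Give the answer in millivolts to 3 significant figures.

Span: 25.9 V − (-9.1 V) = 35 V.
6.02 N + 1.76 ≥ 60.9 gives N ≥ 9.824, so the minimum integer is 10.
LSB = 35 V ÷ 2^10 = 35/1024 V = 34.180 mV.
Max error for round-to-nearest is LSB/2 = 17.1 mV.

17.1 mV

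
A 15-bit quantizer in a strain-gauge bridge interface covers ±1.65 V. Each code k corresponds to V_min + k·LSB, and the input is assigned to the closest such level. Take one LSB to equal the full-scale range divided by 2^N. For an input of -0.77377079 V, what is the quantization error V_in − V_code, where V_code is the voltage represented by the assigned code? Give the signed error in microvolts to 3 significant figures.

Range = 1.65 − (-1.65) = 3.3 V. LSB = 3.3 V / 2^15 ≈ 100.7 µV.
(V_in − V_min)/LSB = (-0.77377079 − (-1.65)) × 32768/3.3 = 8700.6905 → nearest code k = 8701.
V_code = V_min + k × range/2^15 = -1.65 + 8701 × 3.3/32768 = -0.77373962402 V.
e = -0.77377079 − (-0.77373962402) = −31.2 µV.

−31.2 µV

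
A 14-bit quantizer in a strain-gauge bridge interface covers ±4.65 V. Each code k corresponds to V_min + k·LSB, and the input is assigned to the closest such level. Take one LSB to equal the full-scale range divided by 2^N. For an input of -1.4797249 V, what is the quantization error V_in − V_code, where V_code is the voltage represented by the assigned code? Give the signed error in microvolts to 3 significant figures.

+78.6 µV

Full-scale range = 4.65 V − (-4.65 V) = 9.3 V. LSB = 9.3 V / 2^14 ≈ 0.5676 mV.
Position in LSBs: (-1.4797249 − (-4.65)) × 16384/9.3 = 5585.1384; rounding gives k = 5585.
V_code = -4.65 + (5585/16384) × 9.3 = -1.4798034668 V.
V_in − V_code = -1.4797249 − (-1.4798034668) = +78.6 µV.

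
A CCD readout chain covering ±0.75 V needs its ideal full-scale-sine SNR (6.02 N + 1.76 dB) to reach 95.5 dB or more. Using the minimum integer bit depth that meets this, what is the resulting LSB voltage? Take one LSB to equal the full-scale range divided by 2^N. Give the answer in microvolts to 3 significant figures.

Span: 0.75 V − (-0.75 V) = 1.5 V.
Solving 6.02 N ≥ 95.5 − 1.76: N ≥ 15.571. Round up → N = 16.
LSB = 1.5 V / 2^16 = 22.9 µV.

22.9 µV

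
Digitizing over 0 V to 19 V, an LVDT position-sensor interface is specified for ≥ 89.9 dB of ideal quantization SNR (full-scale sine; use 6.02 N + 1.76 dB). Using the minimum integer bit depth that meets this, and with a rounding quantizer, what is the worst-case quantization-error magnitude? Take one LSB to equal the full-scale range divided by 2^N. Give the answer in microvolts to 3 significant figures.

290 µV

Full-scale range = 19 V.
Required N = ⌈(89.9 − 1.76)/6.02⌉ = ⌈14.641⌉ = 15.
Step size = 19/32768 V = 0.57983 mV.
|e|_max = LSB/2 = 290 µV.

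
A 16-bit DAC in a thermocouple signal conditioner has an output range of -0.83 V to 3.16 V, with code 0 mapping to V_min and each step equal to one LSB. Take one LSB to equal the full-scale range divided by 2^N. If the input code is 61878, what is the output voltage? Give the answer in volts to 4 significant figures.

Full-scale range = 3.16 V − (-0.83 V) = 3.99 V. LSB = 3.99 V / 2^16.
V_out = -0.83 + 61878 × (3.99/65536) V
      = -0.83 + 3.76729 = 2.93729 V.

2.937 V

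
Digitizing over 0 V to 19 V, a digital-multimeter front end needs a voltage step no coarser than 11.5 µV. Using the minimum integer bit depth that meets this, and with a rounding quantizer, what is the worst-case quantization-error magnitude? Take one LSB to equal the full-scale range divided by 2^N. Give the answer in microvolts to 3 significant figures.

4.53 µV

Span = 19 V.
Need 2^N ≥ 19 V / 11.5 µV = 1.652e6 → N_min = 21.
One LSB is 19 V / 2097152 = 9.0599 µV.
Half an LSB is 4.53 µV.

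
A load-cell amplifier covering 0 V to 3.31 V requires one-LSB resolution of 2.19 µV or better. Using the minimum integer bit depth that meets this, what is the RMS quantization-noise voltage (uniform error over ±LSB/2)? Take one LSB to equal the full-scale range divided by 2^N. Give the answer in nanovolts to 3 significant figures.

456 nV

Span = 3.31 V.
Levels needed ≥ 3.31/2.19 µV = 1.511e6. 2^21 = 2097152 suffices, so N_min = 21.
LSB = 3.31 V / 2^21 = 1.5783 µV.
σ_q = LSB/√12 = 1.5783 µV/3.4641 = 456 nV.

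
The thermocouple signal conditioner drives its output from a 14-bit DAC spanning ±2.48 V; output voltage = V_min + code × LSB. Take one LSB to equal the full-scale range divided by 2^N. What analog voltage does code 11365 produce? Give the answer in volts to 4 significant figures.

0.9606 V

Span: 2.48 V − (-2.48 V) = 4.96 V. LSB = 4.96 V / 2^14.
V_out = V_min + code × LSB = -2.48 V + 11365 × 4.96 V / 16384
      = -2.48 V + 3.44058 V = 0.960576 V.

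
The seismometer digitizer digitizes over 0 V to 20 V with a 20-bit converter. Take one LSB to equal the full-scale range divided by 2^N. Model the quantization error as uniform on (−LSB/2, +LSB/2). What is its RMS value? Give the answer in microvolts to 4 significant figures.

5.506 µV

Full-scale range = 20 V.
One LSB is 20 V / 1048576 = 19.0735 µV.
V_rms = LSB/√12 = 19.0735 µV / √12 = 5.506 µV.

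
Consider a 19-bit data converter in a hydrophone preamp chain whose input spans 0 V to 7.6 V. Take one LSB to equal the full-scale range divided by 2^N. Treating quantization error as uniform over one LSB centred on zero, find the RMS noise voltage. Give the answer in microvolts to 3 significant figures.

Span = 7.6 V.
Step size = 7.6/524288 V = 14.496 µV.
RMS of a uniform error over width LSB is LSB/√12 = 4.18 µV.

4.18 µV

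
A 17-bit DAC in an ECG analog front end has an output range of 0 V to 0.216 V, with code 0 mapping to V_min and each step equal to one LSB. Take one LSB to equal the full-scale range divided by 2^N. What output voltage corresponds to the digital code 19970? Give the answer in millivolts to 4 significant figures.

32.91 mV

Full-scale range = 0.216 V. LSB = 0.216 V / 2^17.
V_out = V_min + code × LSB = 0 V + 19970 × 0.216 V / 131072
      = 0 V + 0.0329095 V = 0.0329095 V.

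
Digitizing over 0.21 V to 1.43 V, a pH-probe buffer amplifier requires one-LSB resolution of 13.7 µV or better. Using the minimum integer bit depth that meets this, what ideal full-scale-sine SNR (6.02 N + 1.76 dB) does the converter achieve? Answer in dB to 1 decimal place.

104.1 dB

Range = 1.43 − (0.21) = 1.22 V.
Levels needed ≥ 1.22/13.7 µV = 89050. 2^17 = 131072 suffices, so N_min = 17.
Ideal SNR at N = 17: 6.02·17 + 1.76 = 104.1 dB.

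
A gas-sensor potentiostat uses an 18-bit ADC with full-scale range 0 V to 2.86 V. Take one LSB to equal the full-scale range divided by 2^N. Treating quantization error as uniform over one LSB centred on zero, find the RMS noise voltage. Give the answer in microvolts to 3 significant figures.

Span = 2.86 V.
Step size = 2.86/262144 V = 10.910 µV.
σ_q = LSB/√12 = 10.910 µV/3.4641 = 3.15 µV.

3.15 µV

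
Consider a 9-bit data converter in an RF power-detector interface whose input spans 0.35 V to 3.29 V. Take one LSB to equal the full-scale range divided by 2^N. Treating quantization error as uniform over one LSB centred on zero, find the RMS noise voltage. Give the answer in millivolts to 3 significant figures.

Range = 3.29 − (0.35) = 2.94 V.
Step size = 2.94/512 V = 5.7422 mV.
RMS of a uniform error over width LSB is LSB/√12 = 1.66 mV.

1.66 mV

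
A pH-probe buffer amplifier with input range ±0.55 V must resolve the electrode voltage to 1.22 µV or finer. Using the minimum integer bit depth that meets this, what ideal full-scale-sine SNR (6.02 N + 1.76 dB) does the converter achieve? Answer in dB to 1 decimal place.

122.2 dB

Range = 0.55 − (-0.55) = 1.1 V.
Levels needed ≥ 1.1/1.22 µV = 901600. 2^20 = 1048576 suffices, so N_min = 20.
SNR = 6.02 × 20 + 1.76 = 122.16 dB.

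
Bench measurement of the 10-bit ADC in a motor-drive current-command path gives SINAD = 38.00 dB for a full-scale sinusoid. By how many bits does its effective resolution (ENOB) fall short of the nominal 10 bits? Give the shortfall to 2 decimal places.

ENOB = (SINAD − 1.76)/6.02 = (38.00 − 1.76)/6.02 = 6.0199 bits.
Shortfall = 10 − 6.0199 = 3.9801 bits.

3.98 bits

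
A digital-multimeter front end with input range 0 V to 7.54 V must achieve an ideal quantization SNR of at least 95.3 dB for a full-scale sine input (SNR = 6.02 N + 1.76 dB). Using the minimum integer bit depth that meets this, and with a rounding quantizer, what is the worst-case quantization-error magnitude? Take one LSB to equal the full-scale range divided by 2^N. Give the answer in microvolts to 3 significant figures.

57.5 µV

Span = 7.54 V.
Required N = ⌈(95.3 − 1.76)/6.02⌉ = ⌈15.538⌉ = 16.
Step size = 7.54/65536 V = 115.05 µV.
|e|_max = LSB/2 = 57.5 µV.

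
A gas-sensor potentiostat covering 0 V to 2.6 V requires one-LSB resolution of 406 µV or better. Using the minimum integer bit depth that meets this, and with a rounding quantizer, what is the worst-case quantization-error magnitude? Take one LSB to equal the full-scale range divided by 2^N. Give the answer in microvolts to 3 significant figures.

Full-scale range = 2.6 V.
2.6 V / 406 µV = 6404. Since 2^12 = 4096 and 2^13 = 8192, N = 13.
LSB = 2.6 V / 2^13 = 317.38 µV.
|e|_max = LSB/2 = 159 µV.

159 µV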